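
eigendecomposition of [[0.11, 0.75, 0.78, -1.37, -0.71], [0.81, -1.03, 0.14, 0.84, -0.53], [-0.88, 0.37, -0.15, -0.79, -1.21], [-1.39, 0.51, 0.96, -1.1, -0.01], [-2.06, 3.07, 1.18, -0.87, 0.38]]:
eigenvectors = [[(0.79+0j), (-0.23+0.18j), (-0.23-0.18j), 0.13-0.32j, (0.13+0.32j)], [(0.24+0j), (0.32-0.03j), 0.32+0.03j, 0.18-0.33j, 0.18+0.33j], [(0.12+0j), -0.68+0.00j, -0.68-0.00j, (0.59+0j), (0.59-0j)], [-0.34+0.00j, (-0.15+0.28j), (-0.15-0.28j), (0.3-0.1j), 0.30+0.10j], [(-0.43+0j), -0.47+0.16j, (-0.47-0.16j), -0.32-0.44j, -0.32+0.44j]]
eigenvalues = [(1.43+0j), (-1.62+0.86j), (-1.62-0.86j), (0.01+1.31j), (0.01-1.31j)]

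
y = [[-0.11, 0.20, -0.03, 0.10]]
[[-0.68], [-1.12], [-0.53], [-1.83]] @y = [[0.07, -0.14, 0.02, -0.07], [0.12, -0.22, 0.03, -0.11], [0.06, -0.11, 0.02, -0.05], [0.2, -0.37, 0.05, -0.18]]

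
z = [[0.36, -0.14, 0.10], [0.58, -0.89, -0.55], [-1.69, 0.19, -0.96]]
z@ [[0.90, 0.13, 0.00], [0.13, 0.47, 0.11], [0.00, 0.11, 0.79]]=[[0.31, -0.01, 0.06],  [0.41, -0.40, -0.53],  [-1.5, -0.24, -0.74]]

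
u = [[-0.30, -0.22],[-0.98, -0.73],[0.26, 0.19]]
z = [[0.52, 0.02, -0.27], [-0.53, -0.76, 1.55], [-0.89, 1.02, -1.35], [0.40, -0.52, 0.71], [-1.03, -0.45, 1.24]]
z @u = [[-0.25,-0.18], [1.31,0.97], [-1.08,-0.81], [0.57,0.43], [1.07,0.79]]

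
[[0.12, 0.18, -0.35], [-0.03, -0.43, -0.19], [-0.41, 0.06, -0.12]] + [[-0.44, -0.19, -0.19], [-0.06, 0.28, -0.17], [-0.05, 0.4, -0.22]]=[[-0.32,-0.01,-0.54], [-0.09,-0.15,-0.36], [-0.46,0.46,-0.34]]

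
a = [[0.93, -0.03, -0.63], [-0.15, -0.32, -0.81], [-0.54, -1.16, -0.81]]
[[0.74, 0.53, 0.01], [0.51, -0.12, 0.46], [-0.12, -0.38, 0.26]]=a@[[0.19, 0.59, -0.42], [0.66, 0.04, 0.43], [-0.92, 0.02, -0.66]]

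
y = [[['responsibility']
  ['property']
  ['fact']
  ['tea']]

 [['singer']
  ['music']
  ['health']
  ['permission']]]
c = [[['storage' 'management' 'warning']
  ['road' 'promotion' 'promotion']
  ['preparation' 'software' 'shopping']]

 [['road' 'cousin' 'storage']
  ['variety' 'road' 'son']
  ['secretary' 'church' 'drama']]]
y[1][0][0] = 'singer'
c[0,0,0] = 'storage'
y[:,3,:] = [['tea'], ['permission']]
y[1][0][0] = 'singer'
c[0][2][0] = 'preparation'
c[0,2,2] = 'shopping'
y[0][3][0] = 'tea'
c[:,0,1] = ['management', 'cousin']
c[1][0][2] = 'storage'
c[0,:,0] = ['storage', 'road', 'preparation']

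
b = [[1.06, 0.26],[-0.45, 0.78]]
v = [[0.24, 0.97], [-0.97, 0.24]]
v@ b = [[-0.18, 0.82], [-1.14, -0.06]]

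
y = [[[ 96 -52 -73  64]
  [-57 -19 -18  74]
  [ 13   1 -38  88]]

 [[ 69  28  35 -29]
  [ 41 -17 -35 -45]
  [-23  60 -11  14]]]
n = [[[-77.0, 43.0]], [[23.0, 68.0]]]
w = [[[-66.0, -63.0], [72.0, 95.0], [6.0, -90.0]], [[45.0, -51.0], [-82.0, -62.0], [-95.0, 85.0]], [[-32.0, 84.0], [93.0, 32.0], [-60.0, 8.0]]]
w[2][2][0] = -60.0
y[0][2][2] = -38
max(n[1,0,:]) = 68.0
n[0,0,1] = 43.0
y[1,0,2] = 35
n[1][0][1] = 68.0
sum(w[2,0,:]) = 52.0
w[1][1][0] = -82.0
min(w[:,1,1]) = -62.0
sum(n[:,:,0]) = -54.0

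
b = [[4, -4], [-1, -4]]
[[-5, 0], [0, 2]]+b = [[-1, -4], [-1, -2]]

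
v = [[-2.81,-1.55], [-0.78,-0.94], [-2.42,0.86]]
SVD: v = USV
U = [[-0.8,-0.43], [-0.26,-0.39], [-0.54,0.81]]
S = [3.9, 1.79]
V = [[0.97, 0.26], [-0.26, 0.97]]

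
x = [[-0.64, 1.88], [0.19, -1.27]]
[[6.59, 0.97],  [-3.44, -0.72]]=x @ [[-4.16, 0.24], [2.09, 0.60]]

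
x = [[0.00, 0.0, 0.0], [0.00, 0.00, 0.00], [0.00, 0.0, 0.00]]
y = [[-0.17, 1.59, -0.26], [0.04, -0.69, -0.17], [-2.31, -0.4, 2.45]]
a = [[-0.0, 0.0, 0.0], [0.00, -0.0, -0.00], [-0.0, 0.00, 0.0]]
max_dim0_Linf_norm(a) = 0.0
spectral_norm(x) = 0.00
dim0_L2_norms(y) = [2.32, 1.78, 2.47]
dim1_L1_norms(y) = [2.02, 0.9, 5.16]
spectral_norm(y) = 3.40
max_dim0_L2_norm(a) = 0.0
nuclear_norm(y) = 5.34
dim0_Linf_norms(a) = [0.0, 0.0, 0.0]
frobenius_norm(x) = 0.00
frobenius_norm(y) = 3.82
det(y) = 1.19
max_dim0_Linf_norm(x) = 0.0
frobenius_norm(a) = 0.00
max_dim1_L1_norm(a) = 0.0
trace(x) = 0.00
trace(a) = 0.00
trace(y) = 1.59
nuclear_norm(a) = 0.00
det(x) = 0.00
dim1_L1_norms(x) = [0.0, 0.0, 0.0]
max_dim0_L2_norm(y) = 2.47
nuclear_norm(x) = 0.00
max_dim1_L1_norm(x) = 0.0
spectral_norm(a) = 0.00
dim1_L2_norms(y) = [1.62, 0.71, 3.39]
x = a @ y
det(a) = 0.00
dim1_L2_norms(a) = [0.0, 0.0, 0.0]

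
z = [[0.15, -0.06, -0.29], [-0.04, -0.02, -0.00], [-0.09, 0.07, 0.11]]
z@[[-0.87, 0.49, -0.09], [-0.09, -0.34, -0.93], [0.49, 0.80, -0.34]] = [[-0.27,-0.14,0.14],[0.04,-0.01,0.02],[0.13,0.02,-0.09]]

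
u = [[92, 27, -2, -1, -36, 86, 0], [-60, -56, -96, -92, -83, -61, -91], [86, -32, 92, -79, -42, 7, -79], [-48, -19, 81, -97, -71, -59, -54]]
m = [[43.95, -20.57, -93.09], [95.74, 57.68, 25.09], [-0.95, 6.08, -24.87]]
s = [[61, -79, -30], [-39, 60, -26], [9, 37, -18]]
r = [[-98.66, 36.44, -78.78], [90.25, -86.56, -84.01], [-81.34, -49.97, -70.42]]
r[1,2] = -84.01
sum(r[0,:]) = -141.0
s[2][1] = 37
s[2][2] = -18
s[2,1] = 37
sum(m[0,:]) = -69.71000000000001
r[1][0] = 90.25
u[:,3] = [-1, -92, -79, -97]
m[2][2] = -24.87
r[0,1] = 36.44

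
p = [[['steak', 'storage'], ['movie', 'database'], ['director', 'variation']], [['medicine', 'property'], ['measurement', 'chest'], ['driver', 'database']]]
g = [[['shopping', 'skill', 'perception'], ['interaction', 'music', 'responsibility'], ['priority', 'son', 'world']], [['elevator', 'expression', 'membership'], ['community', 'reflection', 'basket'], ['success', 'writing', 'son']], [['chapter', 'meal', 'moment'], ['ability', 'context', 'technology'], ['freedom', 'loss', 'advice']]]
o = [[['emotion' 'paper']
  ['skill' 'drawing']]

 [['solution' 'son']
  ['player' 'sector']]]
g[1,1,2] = 'basket'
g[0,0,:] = ['shopping', 'skill', 'perception']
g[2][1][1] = 'context'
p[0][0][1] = 'storage'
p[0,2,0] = 'director'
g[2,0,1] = 'meal'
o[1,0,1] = 'son'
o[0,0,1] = 'paper'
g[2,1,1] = 'context'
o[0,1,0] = 'skill'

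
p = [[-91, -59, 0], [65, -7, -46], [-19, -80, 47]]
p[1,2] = -46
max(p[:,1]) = -7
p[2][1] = -80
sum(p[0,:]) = -150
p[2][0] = -19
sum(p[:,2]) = 1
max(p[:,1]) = -7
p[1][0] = 65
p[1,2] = -46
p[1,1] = -7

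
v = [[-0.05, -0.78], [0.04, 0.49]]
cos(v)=[[1.01, 0.17], [-0.01, 0.90]]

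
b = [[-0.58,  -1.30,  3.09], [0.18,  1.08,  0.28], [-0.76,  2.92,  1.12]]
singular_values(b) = [3.41, 3.38, 0.39]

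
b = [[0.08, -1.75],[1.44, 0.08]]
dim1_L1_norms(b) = [1.83, 1.52]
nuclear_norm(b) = 3.19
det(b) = 2.53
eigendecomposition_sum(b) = [[0.04+0.79j,-0.88+0.04j], [0.72-0.04j,(0.04+0.79j)]] + [[0.04-0.79j,(-0.88-0.04j)],  [(0.72+0.04j),(0.04-0.79j)]]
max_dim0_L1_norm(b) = 1.83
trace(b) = 0.16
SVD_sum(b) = [[0.04, -1.75], [-0.0, 0.04]] + [[0.04, 0.00], [1.44, 0.04]]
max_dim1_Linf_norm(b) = 1.75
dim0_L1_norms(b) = [1.52, 1.83]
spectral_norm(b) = 1.75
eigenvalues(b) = [(0.08+1.59j), (0.08-1.59j)]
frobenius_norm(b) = 2.27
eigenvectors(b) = [[(0.74+0j), (0.74-0j)], [0.00-0.67j, 0.00+0.67j]]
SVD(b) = [[-1.0, 0.03],  [0.03, 1.0]] @ diag([1.752005009384755, 1.4420050093847543]) @ [[-0.03, 1.00], [1.00, 0.03]]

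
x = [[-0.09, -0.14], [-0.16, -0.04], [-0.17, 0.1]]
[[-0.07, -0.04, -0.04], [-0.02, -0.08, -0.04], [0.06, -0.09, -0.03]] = x @ [[-0.02, 0.52, 0.23], [0.54, -0.03, 0.12]]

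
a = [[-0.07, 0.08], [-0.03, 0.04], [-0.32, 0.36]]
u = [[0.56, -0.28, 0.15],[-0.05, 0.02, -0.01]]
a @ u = [[-0.04,0.02,-0.01], [-0.02,0.01,-0.00], [-0.2,0.10,-0.05]]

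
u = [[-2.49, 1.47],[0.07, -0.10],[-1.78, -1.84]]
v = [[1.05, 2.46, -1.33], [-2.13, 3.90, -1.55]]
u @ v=[[-5.75,-0.39,1.03],[0.29,-0.22,0.06],[2.05,-11.55,5.22]]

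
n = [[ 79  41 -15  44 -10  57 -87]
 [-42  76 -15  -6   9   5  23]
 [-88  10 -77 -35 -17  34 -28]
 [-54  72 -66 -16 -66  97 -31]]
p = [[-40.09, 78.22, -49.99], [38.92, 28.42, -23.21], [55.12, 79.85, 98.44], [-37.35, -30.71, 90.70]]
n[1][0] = -42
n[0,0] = 79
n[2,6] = -28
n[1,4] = 9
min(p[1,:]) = -23.21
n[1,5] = 5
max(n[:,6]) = 23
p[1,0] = 38.92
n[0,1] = 41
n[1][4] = 9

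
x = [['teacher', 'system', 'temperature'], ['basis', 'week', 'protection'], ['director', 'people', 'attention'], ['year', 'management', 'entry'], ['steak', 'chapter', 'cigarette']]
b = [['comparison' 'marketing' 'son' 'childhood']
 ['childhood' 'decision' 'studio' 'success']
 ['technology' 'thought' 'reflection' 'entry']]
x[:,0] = ['teacher', 'basis', 'director', 'year', 'steak']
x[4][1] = 'chapter'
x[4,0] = 'steak'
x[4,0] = 'steak'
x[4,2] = 'cigarette'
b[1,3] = 'success'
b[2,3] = 'entry'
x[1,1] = 'week'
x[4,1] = 'chapter'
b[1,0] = 'childhood'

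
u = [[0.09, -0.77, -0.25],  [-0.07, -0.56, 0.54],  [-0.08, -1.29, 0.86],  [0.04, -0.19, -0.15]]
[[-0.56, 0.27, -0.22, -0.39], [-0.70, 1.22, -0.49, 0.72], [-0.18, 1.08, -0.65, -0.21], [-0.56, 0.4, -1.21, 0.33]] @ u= [[-0.07, 0.64, 0.16], [-0.08, 0.35, 0.30], [-0.05, 0.41, 0.10], [0.03, 1.71, -0.73]]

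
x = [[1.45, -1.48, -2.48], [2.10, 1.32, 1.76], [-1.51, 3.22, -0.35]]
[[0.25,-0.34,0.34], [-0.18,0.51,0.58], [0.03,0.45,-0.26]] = x @ [[-0.00, 0.07, 0.26], [-0.0, 0.18, 0.04], [-0.10, 0.07, -0.01]]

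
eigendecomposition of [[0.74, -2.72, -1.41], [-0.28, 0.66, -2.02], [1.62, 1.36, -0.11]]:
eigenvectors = [[(0.8+0j),-0.21+0.59j,-0.21-0.59j], [-0.53+0.00j,(0.12+0.44j),(0.12-0.44j)], [0.26+0.00j,(0.63+0j),0.63-0.00j]]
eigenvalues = [(2.08+0j), (-0.4+2.47j), (-0.4-2.47j)]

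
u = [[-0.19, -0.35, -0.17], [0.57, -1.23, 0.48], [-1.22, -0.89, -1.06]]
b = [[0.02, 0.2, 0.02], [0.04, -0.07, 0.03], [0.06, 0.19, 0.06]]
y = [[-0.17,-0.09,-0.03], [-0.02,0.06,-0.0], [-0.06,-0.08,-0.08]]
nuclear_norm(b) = 0.37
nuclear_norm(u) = 3.34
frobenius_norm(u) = 2.38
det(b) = -0.00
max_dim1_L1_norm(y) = 0.29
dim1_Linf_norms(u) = [0.35, 1.23, 1.22]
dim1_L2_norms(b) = [0.2, 0.09, 0.21]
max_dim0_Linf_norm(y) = 0.17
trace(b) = 0.01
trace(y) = -0.19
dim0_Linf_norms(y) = [0.17, 0.09, 0.08]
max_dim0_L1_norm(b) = 0.46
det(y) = 0.00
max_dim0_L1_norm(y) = 0.25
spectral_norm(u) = 1.89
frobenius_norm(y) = 0.24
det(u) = 0.01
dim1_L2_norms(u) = [0.43, 1.44, 1.85]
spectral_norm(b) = 0.29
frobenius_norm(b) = 0.30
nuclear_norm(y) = 0.35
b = y @ u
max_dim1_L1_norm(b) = 0.31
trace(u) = -2.48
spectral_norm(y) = 0.22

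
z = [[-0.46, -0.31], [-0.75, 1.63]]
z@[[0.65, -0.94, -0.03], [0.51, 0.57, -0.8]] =[[-0.46, 0.26, 0.26], [0.34, 1.63, -1.28]]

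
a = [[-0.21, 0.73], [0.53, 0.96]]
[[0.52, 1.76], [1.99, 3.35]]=a @ [[1.61, 1.29], [1.18, 2.78]]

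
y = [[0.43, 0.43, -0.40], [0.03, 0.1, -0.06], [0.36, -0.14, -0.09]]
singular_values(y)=[0.76, 0.35, 0.0]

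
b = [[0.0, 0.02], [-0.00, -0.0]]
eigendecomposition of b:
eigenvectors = [[1.00, -1.00], [0.0, 0.0]]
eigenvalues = [0.0, -0.0]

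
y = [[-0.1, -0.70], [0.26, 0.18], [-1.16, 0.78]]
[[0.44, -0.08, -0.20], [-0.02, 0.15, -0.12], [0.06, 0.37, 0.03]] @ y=[[0.17, -0.48],[0.18, -0.05],[0.06, 0.05]]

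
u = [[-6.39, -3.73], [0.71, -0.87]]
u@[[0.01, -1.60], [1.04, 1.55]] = [[-3.94, 4.44], [-0.90, -2.48]]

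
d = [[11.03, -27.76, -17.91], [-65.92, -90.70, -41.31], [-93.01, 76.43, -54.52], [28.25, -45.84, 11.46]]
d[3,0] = 28.25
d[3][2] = 11.46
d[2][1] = 76.43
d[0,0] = 11.03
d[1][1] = -90.7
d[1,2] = -41.31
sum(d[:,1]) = -87.87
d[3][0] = 28.25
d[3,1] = -45.84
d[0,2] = -17.91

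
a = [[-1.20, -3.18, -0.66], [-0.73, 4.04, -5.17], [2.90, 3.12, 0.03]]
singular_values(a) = [7.18, 4.57, 1.14]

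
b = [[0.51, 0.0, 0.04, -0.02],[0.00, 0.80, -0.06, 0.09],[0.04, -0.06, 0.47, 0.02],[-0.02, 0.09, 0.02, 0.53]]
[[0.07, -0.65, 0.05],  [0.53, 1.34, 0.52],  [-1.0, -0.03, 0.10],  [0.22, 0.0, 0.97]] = b @ [[0.32,-1.32,0.16], [0.45,1.73,0.47], [-2.12,0.29,0.19], [0.43,-0.35,1.74]]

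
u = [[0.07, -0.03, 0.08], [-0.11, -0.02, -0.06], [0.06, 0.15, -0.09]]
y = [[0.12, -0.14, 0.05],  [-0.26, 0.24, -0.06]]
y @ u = [[0.03, 0.01, 0.01], [-0.05, -0.01, -0.03]]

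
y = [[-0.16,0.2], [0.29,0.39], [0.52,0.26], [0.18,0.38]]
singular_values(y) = [0.83, 0.35]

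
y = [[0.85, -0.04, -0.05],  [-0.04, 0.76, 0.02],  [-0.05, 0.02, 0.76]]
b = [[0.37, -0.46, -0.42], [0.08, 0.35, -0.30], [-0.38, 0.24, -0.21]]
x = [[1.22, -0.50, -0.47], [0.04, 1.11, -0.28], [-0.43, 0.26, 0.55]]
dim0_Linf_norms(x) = [1.22, 1.11, 0.55]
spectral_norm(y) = 0.89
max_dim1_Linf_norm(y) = 0.85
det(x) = 0.56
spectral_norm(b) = 0.78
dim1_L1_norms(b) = [1.25, 0.73, 0.83]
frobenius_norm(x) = 1.96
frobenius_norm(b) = 0.99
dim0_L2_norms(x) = [1.29, 1.24, 0.78]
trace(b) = 0.51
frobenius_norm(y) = 1.37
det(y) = 0.49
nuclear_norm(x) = 3.00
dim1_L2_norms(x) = [1.4, 1.15, 0.74]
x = y + b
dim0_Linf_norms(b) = [0.38, 0.46, 0.42]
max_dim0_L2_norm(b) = 0.63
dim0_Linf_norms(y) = [0.85, 0.76, 0.76]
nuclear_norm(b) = 1.62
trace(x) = 2.88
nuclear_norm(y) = 2.37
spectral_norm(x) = 1.59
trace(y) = 2.37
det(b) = -0.12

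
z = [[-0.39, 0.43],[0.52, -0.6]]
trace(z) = -0.99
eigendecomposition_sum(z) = [[-0.01, -0.0], [-0.01, -0.0]] + [[-0.38, 0.43], [0.53, -0.60]]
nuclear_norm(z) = 0.99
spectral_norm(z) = 0.98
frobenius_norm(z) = 0.98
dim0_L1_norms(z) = [0.91, 1.03]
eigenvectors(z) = [[0.75,-0.59], [0.66,0.81]]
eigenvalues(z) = [-0.01, -0.98]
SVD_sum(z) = [[-0.38, 0.44], [0.52, -0.6]] + [[-0.01, -0.01], [-0.00, -0.00]]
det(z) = 0.01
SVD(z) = [[-0.59, 0.81],[0.81, 0.59]] @ diag([0.9835080997316384, 0.010574391815215117]) @ [[0.66, -0.75], [-0.75, -0.66]]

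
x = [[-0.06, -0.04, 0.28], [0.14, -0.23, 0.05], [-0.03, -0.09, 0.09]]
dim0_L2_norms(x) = [0.16, 0.25, 0.3]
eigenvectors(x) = [[-0.17+0.00j, (0.78+0j), (0.78-0j)],[0.96+0.00j, (0.42-0.15j), 0.42+0.15j],[(0.24+0j), (0.29+0.33j), 0.29-0.33j]]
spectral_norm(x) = 0.33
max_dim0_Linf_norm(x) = 0.28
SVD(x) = [[-0.75,-0.58,0.31], [-0.55,0.81,0.2], [-0.37,-0.02,-0.93]] @ diag([0.3310383497282887, 0.25281467744890185, 0.04688656391311762]) @ [[-0.06, 0.57, -0.82],[0.59, -0.64, -0.49],[0.80, 0.51, 0.3]]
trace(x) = -0.20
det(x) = -0.00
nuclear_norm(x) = 0.63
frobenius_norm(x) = 0.42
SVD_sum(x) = [[0.02, -0.14, 0.2], [0.01, -0.10, 0.15], [0.01, -0.07, 0.10]] + [[-0.09, 0.09, 0.07],[0.12, -0.13, -0.10],[-0.00, 0.00, 0.0]] + [[0.01, 0.01, 0.00], [0.01, 0.0, 0.00], [-0.04, -0.02, -0.01]]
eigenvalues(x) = [(-0.24+0j), (0.02+0.13j), (0.02-0.13j)]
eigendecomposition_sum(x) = [[(-0.02+0j), 0.03+0.00j, (0.01-0j)], [0.14-0.00j, -0.20-0.00j, (-0.09+0j)], [(0.03-0j), -0.05-0.00j, -0.02+0.00j]] + [[-0.02+0.06j,(-0.04+0.02j),0.13-0.02j], [0.04j,-0.02+0.02j,0.07-0.03j], [(-0.03+0.01j),-0.02-0.01j,0.06+0.05j]] + [[-0.02-0.06j,-0.04-0.02j,(0.13+0.02j)], [-0.04j,(-0.02-0.02j),0.07+0.03j], [-0.03-0.01j,-0.02+0.01j,0.06-0.05j]]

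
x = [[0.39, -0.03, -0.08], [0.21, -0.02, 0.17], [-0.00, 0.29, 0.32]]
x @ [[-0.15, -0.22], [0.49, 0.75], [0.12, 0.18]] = [[-0.08, -0.12], [-0.02, -0.03], [0.18, 0.28]]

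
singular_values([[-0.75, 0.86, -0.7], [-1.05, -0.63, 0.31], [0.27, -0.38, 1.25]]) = [1.79, 1.27, 0.57]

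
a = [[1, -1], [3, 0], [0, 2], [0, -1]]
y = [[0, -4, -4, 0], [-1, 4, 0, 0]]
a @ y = [[1, -8, -4, 0], [0, -12, -12, 0], [-2, 8, 0, 0], [1, -4, 0, 0]]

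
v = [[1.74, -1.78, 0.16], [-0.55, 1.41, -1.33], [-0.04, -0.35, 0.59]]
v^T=[[1.74, -0.55, -0.04], [-1.78, 1.41, -0.35], [0.16, -1.33, 0.59]]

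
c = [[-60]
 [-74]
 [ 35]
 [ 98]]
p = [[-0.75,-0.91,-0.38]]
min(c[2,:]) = 35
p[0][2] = -0.375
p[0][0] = -0.751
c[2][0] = 35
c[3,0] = 98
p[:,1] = [-0.906]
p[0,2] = -0.375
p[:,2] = [-0.375]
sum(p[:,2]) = -0.375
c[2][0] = 35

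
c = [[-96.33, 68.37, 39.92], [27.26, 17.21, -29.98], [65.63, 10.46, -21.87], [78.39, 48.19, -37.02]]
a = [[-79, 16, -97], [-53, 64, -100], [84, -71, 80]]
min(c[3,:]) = -37.02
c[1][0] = 27.26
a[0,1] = 16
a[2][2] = 80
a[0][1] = 16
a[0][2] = -97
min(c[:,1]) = 10.46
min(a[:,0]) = -79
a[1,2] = -100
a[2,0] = 84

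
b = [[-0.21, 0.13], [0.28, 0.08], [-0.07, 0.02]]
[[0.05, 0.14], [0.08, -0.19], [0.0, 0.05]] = b @ [[0.11, -0.68], [0.59, -0.00]]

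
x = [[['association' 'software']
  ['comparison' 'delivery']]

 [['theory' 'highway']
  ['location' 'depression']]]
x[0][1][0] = 'comparison'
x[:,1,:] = [['comparison', 'delivery'], ['location', 'depression']]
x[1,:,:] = [['theory', 'highway'], ['location', 'depression']]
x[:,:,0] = [['association', 'comparison'], ['theory', 'location']]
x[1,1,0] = 'location'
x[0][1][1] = 'delivery'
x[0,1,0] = 'comparison'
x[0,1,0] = 'comparison'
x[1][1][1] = 'depression'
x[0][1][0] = 'comparison'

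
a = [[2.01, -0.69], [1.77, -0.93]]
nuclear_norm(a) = 3.13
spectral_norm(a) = 2.91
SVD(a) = [[-0.73, -0.68], [-0.68, 0.73]] @ diag([2.9093627669708693, 0.22272918570229583]) @ [[-0.92, 0.39], [-0.39, -0.92]]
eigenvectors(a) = [[0.81,0.27], [0.59,0.96]]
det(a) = -0.65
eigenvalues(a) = [1.51, -0.43]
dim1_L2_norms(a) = [2.13, 2.0]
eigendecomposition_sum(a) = [[1.90, -0.54], [1.38, -0.39]] + [[0.11, -0.15], [0.39, -0.54]]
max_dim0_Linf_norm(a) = 2.01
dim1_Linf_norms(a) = [2.01, 1.77]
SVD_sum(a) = [[1.95, -0.83], [1.83, -0.78]] + [[0.06, 0.14],  [-0.06, -0.15]]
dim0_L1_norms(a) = [3.78, 1.62]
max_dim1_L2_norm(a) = 2.13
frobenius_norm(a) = 2.92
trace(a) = 1.08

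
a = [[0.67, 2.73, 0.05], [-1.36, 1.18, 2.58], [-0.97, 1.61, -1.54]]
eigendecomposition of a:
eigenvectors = [[0.77+0.00j, 0.77-0.00j, (0.33+0j)],[0.24+0.53j, 0.24-0.53j, -0.43+0.00j],[0.04+0.25j, (0.04-0.25j), (0.84+0j)]]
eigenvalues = [(1.53+1.91j), (1.53-1.91j), (-2.76+0j)]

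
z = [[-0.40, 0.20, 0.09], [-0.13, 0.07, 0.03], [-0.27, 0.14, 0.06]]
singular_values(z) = [0.57, 0.01, 0.0]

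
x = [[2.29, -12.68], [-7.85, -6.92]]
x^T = [[2.29, -7.85], [-12.68, -6.92]]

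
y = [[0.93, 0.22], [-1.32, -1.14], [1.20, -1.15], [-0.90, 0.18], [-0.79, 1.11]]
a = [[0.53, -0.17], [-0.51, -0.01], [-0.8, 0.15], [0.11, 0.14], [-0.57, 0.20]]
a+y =[[1.46, 0.05], [-1.83, -1.15], [0.4, -1.00], [-0.79, 0.32], [-1.36, 1.31]]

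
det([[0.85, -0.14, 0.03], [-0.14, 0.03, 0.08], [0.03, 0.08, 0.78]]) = -0.002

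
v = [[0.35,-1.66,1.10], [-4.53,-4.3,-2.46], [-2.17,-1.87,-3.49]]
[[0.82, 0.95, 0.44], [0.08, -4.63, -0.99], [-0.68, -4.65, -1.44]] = v@[[0.09,0.26,-0.02], [-0.28,0.19,0.01], [0.29,1.07,0.42]]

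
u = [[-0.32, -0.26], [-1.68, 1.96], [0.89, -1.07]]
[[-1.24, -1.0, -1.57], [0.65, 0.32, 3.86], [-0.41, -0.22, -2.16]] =u @ [[2.12, 1.77, 1.95], [2.15, 1.68, 3.64]]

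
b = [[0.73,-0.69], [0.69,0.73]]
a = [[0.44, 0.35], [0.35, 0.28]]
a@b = [[0.56, -0.05], [0.45, -0.04]]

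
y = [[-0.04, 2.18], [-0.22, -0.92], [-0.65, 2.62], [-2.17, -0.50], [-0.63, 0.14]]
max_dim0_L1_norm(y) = 6.36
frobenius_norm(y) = 4.28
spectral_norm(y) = 3.58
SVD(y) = [[0.61, -0.06],[-0.25, 0.13],[0.75, 0.18],[-0.09, 0.94],[0.05, 0.26]] @ diag([3.575093160363468, 2.3515545697947027]) @ [[-0.08, 1.00], [-1.00, -0.08]]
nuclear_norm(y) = 5.93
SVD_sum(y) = [[-0.18, 2.17],[0.07, -0.9],[-0.22, 2.66],[0.03, -0.32],[-0.02, 0.19]] + [[0.14, 0.01], [-0.29, -0.02], [-0.43, -0.04], [-2.2, -0.18], [-0.61, -0.05]]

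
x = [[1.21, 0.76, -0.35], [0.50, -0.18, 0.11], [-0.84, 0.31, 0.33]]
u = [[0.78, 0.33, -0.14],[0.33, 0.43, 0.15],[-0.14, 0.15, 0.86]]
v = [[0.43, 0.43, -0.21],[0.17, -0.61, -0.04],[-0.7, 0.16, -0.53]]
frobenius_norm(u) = 1.35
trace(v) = -0.71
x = v + u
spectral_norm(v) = 0.94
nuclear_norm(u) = 2.07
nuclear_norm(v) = 2.09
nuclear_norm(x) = 2.65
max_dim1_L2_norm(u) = 0.88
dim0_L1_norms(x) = [2.55, 1.25, 0.79]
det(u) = 0.15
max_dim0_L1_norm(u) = 1.25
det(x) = -0.31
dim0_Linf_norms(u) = [0.78, 0.43, 0.86]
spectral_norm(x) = 1.66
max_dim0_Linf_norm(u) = 0.86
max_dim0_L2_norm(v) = 0.84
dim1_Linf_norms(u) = [0.78, 0.43, 0.86]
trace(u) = 2.07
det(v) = 0.28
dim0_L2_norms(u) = [0.86, 0.56, 0.88]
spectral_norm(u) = 1.00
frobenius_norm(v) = 1.27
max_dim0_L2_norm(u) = 0.88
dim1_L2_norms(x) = [1.47, 0.54, 0.95]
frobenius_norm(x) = 1.84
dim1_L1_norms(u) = [1.25, 0.91, 1.15]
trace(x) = 1.36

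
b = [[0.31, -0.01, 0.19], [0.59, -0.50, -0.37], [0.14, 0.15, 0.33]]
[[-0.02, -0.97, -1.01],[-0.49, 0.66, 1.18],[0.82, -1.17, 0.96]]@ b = [[-0.72, 0.33, 0.02], [0.40, -0.15, 0.05], [-0.30, 0.72, 0.91]]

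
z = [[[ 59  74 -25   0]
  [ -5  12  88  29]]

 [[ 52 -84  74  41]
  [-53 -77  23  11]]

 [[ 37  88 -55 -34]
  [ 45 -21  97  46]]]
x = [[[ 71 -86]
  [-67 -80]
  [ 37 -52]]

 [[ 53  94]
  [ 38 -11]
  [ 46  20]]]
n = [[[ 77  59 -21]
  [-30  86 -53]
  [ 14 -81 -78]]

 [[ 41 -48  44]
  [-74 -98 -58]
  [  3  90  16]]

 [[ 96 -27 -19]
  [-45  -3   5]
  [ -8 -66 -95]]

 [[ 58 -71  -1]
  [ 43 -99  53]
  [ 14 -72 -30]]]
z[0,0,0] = 59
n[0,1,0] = -30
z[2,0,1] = 88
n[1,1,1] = -98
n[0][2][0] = 14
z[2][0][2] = -55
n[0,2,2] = -78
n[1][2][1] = 90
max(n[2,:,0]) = 96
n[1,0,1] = -48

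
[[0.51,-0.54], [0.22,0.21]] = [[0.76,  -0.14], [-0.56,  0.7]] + [[-0.25, -0.4], [0.78, -0.49]]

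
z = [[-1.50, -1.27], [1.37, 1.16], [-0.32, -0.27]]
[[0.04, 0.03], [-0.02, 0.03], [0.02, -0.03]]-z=[[1.54, 1.3], [-1.39, -1.13], [0.34, 0.24]]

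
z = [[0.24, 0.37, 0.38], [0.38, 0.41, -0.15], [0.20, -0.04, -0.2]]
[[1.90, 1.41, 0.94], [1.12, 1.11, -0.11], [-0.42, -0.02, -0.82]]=z@[[0.29, 1.36, -2.06], [3.12, 1.83, 2.23], [1.79, 1.08, 1.6]]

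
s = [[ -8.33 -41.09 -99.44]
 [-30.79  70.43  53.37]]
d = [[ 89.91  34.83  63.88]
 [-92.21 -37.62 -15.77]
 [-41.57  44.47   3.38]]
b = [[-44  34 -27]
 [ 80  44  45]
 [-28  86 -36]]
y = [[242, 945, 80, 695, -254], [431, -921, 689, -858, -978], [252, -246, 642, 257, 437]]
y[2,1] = -246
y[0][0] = 242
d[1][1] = -37.62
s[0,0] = -8.33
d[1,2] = -15.77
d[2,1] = 44.47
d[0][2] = 63.88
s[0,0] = -8.33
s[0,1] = -41.09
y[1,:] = [431, -921, 689, -858, -978]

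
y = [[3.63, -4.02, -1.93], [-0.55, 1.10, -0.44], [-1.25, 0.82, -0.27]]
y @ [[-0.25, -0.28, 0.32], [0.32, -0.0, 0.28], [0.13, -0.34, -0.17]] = [[-2.44,-0.36,0.36], [0.43,0.30,0.21], [0.54,0.44,-0.12]]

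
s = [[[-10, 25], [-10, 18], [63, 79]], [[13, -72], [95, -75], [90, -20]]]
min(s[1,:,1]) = -75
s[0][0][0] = -10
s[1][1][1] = -75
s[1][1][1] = -75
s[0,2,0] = 63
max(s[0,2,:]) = 79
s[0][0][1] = 25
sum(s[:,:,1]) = -45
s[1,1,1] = -75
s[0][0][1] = 25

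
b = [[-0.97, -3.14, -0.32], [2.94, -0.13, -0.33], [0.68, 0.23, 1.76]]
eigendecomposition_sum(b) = [[(-0.49+1.48j), -1.57-0.28j, (-0.19-0.08j)], [(1.49+0.29j), (-0.08+1.54j), -0.05+0.19j], [0.22-0.17j, (0.21+0.2j), 0.02+0.03j]] + [[(-0.49-1.48j), -1.57+0.28j, -0.19+0.08j], [1.49-0.29j, -0.08-1.54j, (-0.05-0.19j)], [(0.22+0.17j), 0.21-0.20j, (0.02-0.03j)]] + [[0.01+0.00j, (-0.01-0j), 0.05+0.00j], [(-0.03-0j), 0.02+0.00j, (-0.22-0j)], [0.23+0.00j, (-0.18-0j), (1.72+0j)]]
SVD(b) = [[-0.81,-0.55,0.19],[0.53,-0.83,-0.16],[0.25,-0.02,0.97]] @ diag([3.607258913930097, 2.6961297953412515, 1.7331379790844692]) @ [[0.7, 0.70, 0.14], [-0.72, 0.68, 0.15], [0.01, -0.21, 0.98]]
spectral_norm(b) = 3.61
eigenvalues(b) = [(-0.55+3.05j), (-0.55-3.05j), (1.75+0j)]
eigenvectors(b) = [[-0.71+0.00j, -0.71-0.00j, (0.03+0j)], [(0.09+0.69j), 0.09-0.69j, (-0.13+0j)], [0.11+0.07j, 0.11-0.07j, 0.99+0.00j]]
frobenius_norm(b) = 4.83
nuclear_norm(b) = 8.04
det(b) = 16.86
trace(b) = 0.66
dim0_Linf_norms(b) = [2.94, 3.14, 1.76]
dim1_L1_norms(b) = [4.43, 3.4, 2.67]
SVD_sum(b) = [[-2.04, -2.06, -0.42], [1.33, 1.34, 0.27], [0.62, 0.63, 0.13]] + [[1.07,-1.01,-0.22], [1.62,-1.53,-0.34], [0.05,-0.04,-0.01]] + [[0.00, -0.07, 0.33], [-0.0, 0.06, -0.26], [0.02, -0.35, 1.64]]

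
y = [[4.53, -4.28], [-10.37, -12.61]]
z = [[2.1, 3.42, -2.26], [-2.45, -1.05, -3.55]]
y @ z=[[20.00, 19.99, 4.96],[9.12, -22.22, 68.2]]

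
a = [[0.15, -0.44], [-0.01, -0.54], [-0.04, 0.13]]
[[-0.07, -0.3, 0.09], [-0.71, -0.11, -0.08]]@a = [[-0.01, 0.20], [-0.10, 0.36]]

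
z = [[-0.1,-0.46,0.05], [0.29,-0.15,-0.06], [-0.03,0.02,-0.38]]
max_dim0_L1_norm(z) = 0.63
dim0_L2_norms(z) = [0.31, 0.48, 0.39]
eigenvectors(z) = [[(-0.78+0j), (-0.78-0j), (0.08+0j)], [(-0.04+0.62j), -0.04-0.62j, (0.16+0j)], [0.05-0.03j, 0.05+0.03j, 0.98+0.00j]]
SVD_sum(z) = [[-0.01, -0.45, 0.11], [-0.0, -0.12, 0.03], [0.00, 0.11, -0.03]] + [[0.01, -0.01, -0.04], [0.03, -0.04, -0.14], [0.07, -0.08, -0.33]] + [[-0.09, -0.0, -0.02], [0.27, 0.0, 0.05], [-0.1, -0.00, -0.02]]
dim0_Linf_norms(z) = [0.29, 0.46, 0.38]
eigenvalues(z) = [(-0.13+0.37j), (-0.13-0.37j), (-0.38+0j)]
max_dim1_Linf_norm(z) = 0.46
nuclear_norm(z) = 1.18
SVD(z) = [[0.94, -0.11, -0.31], [0.25, -0.39, 0.89], [-0.22, -0.91, -0.34]] @ diag([0.48976076972506116, 0.383758704163041, 0.3047353694887075]) @ [[-0.03, -0.97, 0.24], [-0.19, 0.24, 0.95], [0.98, 0.02, 0.19]]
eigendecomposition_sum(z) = [[-0.05+0.19j, -0.23-0.08j, 0.04-0.00j], [(0.15+0.05j), (-0.07+0.18j), -0.00-0.03j], [(-0-0.01j), 0.02-0.00j, (-0+0j)]] + [[(-0.05-0.19j), -0.23+0.08j, (0.04+0j)], [(0.15-0.05j), -0.07-0.18j, -0.00+0.03j], [(-0+0.01j), 0.02+0.00j, (-0-0j)]] + [[-0.00+0.00j, (-0-0j), -0.03+0.00j], [(-0+0j), (-0-0j), (-0.06+0j)], [(-0.02+0j), -0.02-0.00j, -0.37+0.00j]]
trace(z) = -0.63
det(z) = -0.06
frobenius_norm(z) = 0.69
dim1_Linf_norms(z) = [0.46, 0.29, 0.38]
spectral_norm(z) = 0.49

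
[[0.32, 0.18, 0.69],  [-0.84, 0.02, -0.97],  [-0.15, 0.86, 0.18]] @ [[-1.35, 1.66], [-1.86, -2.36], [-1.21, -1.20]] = [[-1.6, -0.72], [2.27, -0.28], [-1.61, -2.49]]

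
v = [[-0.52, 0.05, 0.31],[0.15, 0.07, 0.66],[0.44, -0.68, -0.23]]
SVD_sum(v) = [[-0.29, 0.30, 0.28],  [-0.19, 0.2, 0.19],  [0.45, -0.47, -0.45]] + [[-0.01,0.01,-0.02], [0.30,-0.17,0.48], [0.12,-0.07,0.19]] + [[-0.22, -0.26, 0.05], [0.04, 0.05, -0.01], [-0.12, -0.14, 0.03]]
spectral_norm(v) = 0.99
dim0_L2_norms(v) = [0.7, 0.69, 0.76]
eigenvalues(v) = [(-0.68+0j), (-0+0.61j), (-0-0.61j)]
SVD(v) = [[-0.51, 0.04, 0.86], [-0.33, -0.93, -0.16], [0.79, -0.37, 0.48]] @ diag([0.9890202489602348, 0.6364792321407585, 0.39703039455455563]) @ [[0.57, -0.60, -0.57], [-0.5, 0.29, -0.81], [-0.65, -0.75, 0.13]]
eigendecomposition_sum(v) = [[(-0.64-0j),(0.19+0j),(0.16-0j)], [(-0.18-0j),(0.05+0j),(0.05-0j)], [(0.35+0j),(-0.11-0j),-0.09+0.00j]] + [[(0.06+0.02j), -0.07+0.09j, (0.07+0.07j)],[(0.17-0.08j), (0.01+0.33j), 0.31+0.02j],[0.04+0.16j, (-0.29-0.05j), -0.07+0.26j]] + [[0.06-0.02j, (-0.07-0.09j), (0.07-0.07j)], [(0.17+0.08j), 0.01-0.33j, (0.31-0.02j)], [(0.04-0.16j), -0.29+0.05j, -0.07-0.26j]]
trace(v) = -0.68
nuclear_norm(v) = 2.02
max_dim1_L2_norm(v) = 0.84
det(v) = -0.25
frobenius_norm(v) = 1.24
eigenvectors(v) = [[-0.85+0.00j, (0.19+0.16j), 0.19-0.16j], [-0.24+0.00j, (0.73+0j), (0.73-0j)], [(0.47+0j), -0.12+0.63j, -0.12-0.63j]]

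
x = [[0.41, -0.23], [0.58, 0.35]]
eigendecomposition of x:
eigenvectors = [[(0.04+0.53j),0.04-0.53j],[(0.85+0j),(0.85-0j)]]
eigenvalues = [(0.38+0.36j), (0.38-0.36j)]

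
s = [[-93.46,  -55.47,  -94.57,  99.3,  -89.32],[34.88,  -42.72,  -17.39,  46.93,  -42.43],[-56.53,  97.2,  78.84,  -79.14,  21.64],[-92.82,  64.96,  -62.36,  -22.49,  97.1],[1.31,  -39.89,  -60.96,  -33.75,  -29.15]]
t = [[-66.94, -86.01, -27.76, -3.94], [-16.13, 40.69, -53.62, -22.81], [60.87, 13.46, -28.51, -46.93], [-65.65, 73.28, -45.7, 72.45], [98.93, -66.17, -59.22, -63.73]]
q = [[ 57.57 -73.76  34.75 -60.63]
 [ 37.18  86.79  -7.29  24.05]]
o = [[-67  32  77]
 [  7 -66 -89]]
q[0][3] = -60.63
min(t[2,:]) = -46.93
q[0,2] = 34.75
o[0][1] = 32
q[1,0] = 37.18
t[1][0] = -16.13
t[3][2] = -45.7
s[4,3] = -33.75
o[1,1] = -66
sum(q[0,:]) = -42.07000000000001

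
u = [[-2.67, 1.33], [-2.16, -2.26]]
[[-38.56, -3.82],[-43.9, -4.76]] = u @ [[16.34,1.68], [3.81,0.5]]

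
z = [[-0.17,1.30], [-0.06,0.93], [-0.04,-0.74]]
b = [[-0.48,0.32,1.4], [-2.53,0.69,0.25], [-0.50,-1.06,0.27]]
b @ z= [[0.01, -1.36],[0.38, -2.83],[0.14, -1.84]]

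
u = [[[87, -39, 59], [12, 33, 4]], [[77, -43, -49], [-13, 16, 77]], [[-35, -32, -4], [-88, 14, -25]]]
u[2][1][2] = -25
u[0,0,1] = -39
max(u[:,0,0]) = 87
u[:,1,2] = [4, 77, -25]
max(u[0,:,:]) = 87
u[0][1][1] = 33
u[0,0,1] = -39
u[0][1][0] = 12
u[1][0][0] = 77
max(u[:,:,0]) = 87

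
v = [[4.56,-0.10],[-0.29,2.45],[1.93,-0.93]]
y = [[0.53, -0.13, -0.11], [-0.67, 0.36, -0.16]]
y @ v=[[2.24, -0.27], [-3.47, 1.1]]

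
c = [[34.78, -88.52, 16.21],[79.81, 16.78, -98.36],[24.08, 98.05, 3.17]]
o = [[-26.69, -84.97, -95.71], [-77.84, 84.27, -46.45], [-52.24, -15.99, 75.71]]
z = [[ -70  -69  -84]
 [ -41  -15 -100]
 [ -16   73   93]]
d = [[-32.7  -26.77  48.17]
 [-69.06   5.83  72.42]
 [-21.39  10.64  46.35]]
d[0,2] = 48.17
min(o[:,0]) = -77.84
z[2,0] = -16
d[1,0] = -69.06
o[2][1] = -15.99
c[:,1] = [-88.52, 16.78, 98.05]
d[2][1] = 10.64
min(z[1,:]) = -100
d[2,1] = 10.64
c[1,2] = -98.36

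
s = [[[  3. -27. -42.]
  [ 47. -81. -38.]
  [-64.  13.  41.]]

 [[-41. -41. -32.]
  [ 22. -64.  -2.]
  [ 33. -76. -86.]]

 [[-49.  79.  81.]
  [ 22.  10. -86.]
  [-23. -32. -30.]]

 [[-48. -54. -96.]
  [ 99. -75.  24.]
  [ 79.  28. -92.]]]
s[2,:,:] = [[-49.0, 79.0, 81.0], [22.0, 10.0, -86.0], [-23.0, -32.0, -30.0]]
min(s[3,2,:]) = -92.0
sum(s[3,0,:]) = -198.0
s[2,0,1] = 79.0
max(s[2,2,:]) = -23.0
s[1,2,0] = 33.0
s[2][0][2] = 81.0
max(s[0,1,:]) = 47.0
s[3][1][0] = 99.0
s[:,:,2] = [[-42.0, -38.0, 41.0], [-32.0, -2.0, -86.0], [81.0, -86.0, -30.0], [-96.0, 24.0, -92.0]]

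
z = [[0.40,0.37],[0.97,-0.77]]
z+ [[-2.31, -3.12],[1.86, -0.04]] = [[-1.91, -2.75], [2.83, -0.81]]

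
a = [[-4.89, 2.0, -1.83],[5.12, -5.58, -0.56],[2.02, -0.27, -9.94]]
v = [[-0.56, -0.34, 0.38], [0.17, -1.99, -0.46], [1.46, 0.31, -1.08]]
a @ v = [[0.41, -2.88, -0.8], [-4.63, 9.19, 5.12], [-15.69, -3.23, 11.63]]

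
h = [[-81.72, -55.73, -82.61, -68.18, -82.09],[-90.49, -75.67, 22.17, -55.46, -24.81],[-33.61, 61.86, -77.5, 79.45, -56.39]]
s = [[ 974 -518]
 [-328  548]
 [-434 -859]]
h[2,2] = -77.5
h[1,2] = 22.17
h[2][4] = -56.39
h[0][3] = -68.18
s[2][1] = -859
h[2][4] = -56.39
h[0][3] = -68.18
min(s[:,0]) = -434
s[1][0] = -328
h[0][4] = -82.09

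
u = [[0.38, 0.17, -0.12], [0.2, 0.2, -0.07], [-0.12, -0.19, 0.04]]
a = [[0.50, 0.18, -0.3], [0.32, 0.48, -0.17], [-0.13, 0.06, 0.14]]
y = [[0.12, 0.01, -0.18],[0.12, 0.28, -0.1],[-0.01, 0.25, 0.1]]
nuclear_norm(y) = 0.66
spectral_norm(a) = 0.82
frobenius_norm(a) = 0.88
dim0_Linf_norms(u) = [0.38, 0.2, 0.12]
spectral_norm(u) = 0.56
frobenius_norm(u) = 0.57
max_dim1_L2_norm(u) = 0.43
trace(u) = 0.62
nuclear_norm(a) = 1.17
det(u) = -0.00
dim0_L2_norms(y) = [0.17, 0.38, 0.23]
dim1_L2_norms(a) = [0.61, 0.6, 0.2]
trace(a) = 1.12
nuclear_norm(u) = 0.69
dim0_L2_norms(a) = [0.61, 0.52, 0.37]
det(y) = 0.00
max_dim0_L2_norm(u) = 0.45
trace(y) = 0.50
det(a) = 0.01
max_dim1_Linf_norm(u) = 0.38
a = y + u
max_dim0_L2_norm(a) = 0.61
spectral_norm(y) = 0.39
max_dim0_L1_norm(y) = 0.54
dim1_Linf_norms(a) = [0.5, 0.48, 0.14]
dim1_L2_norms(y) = [0.22, 0.32, 0.27]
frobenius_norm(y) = 0.47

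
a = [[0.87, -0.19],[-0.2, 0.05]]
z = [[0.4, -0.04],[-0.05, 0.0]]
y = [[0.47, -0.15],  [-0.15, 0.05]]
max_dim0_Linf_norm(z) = 0.4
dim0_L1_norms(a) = [1.07, 0.24]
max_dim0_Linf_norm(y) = 0.47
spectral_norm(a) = 0.91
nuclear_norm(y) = 0.52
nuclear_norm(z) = 0.41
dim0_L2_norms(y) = [0.49, 0.16]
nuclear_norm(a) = 0.92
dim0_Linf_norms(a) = [0.87, 0.19]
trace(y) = 0.52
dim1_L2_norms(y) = [0.49, 0.16]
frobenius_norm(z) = 0.41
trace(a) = 0.92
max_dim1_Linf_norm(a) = 0.87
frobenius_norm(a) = 0.91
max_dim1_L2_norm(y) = 0.49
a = y + z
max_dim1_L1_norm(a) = 1.06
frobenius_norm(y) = 0.52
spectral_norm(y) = 0.52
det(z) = -0.00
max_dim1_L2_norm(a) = 0.89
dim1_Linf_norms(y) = [0.47, 0.15]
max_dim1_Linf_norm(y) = 0.47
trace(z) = 0.40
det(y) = 0.00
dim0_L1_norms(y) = [0.62, 0.2]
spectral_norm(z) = 0.41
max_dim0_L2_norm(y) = 0.49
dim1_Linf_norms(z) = [0.4, 0.05]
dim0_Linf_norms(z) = [0.4, 0.04]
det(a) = 0.01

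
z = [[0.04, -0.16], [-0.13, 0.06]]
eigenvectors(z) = [[-0.77, 0.72],[-0.64, -0.69]]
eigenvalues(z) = [-0.09, 0.19]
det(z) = -0.02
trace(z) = 0.10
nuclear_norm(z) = 0.29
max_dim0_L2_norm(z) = 0.17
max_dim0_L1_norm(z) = 0.22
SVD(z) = [[-0.78,0.62], [0.62,0.78]] @ diag([0.19754595108203904, 0.09314288599293358]) @ [[-0.57, 0.82], [-0.82, -0.57]]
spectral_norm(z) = 0.20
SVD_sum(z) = [[0.09, -0.13], [-0.07, 0.10]] + [[-0.05, -0.03],[-0.06, -0.04]]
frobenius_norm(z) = 0.22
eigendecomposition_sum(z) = [[-0.05,  -0.05], [-0.04,  -0.04]] + [[0.09, -0.11], [-0.09, 0.10]]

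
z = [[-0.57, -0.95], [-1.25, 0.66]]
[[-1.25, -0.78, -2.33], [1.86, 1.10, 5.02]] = z@[[-0.60, -0.34, -2.07], [1.68, 1.02, 3.69]]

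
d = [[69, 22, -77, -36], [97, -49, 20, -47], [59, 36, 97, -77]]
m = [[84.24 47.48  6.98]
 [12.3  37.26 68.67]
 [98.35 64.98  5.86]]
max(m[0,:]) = 84.24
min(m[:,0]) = 12.3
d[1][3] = -47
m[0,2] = 6.98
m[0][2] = 6.98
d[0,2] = -77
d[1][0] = 97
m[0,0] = 84.24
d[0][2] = -77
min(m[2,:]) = 5.86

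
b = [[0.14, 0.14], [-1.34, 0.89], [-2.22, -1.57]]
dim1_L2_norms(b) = [0.2, 1.61, 2.72]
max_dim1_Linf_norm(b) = 2.22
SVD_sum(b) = [[0.17, 0.08], [-0.72, -0.36], [-2.4, -1.2]] + [[-0.03, 0.06], [-0.62, 1.25], [0.18, -0.37]]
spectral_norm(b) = 2.81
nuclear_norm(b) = 4.27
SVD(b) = [[-0.07,  -0.04],[0.28,  -0.96],[0.96,  0.28]] @ diag([2.810715224078128, 1.4560494253751963]) @ [[-0.89, -0.45], [0.45, -0.89]]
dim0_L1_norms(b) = [3.7, 2.6]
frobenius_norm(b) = 3.17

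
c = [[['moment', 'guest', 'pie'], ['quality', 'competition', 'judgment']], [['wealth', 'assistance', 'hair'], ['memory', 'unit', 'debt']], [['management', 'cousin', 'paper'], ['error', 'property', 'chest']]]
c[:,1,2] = ['judgment', 'debt', 'chest']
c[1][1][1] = 'unit'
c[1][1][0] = 'memory'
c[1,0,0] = 'wealth'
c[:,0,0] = ['moment', 'wealth', 'management']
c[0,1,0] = 'quality'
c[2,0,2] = 'paper'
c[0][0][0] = 'moment'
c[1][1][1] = 'unit'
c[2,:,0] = ['management', 'error']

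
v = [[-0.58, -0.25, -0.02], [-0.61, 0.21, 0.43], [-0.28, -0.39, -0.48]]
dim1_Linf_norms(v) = [0.58, 0.61, 0.48]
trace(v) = -0.85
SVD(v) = [[-0.65, -0.27, 0.71], [-0.72, 0.53, -0.46], [-0.25, -0.80, -0.54]] @ diag([0.9086094167344801, 0.7931743161509318, 0.08126150392362662]) @ [[0.97,  0.12,  -0.19], [0.08,  0.62,  0.78], [0.21,  -0.77,  0.60]]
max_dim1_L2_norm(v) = 0.78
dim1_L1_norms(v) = [0.85, 1.25, 1.15]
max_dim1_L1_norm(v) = 1.25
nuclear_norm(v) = 1.78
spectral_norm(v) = 0.91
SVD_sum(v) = [[-0.58, -0.07, 0.11],  [-0.63, -0.08, 0.13],  [-0.22, -0.03, 0.04]] + [[-0.02, -0.13, -0.17], [0.03, 0.26, 0.33], [-0.05, -0.4, -0.5]] + [[0.01,-0.04,0.03], [-0.01,0.03,-0.02], [-0.01,0.03,-0.03]]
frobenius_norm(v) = 1.21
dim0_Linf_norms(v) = [0.61, 0.39, 0.48]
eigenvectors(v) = [[(0.27+0j), -0.40+0.09j, -0.40-0.09j], [(-0.88+0j), (0.18+0.09j), 0.18-0.09j], [(0.39+0j), -0.89+0.00j, (-0.89-0j)]]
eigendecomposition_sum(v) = [[(0.06-0j), -0.06-0.00j, -0.04+0.00j], [(-0.2+0j), (0.2+0j), 0.13-0.00j], [0.09-0.00j, (-0.09-0j), (-0.06+0j)]] + [[(-0.32-1.06j), -0.09-0.10j, 0.01+0.50j], [(-0.2+0.5j), 0.07j, 0.15-0.19j], [(-0.19-2.38j), (-0.15-0.26j), (-0.21+1.05j)]] + [[(-0.32+1.06j), -0.09+0.10j, (0.01-0.5j)],[(-0.2-0.5j), 0.00-0.07j, (0.15+0.19j)],[-0.19+2.38j, (-0.15+0.26j), (-0.21-1.05j)]]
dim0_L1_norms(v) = [1.47, 0.85, 0.93]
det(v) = 0.06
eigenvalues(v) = [(0.21+0j), (-0.53+0.07j), (-0.53-0.07j)]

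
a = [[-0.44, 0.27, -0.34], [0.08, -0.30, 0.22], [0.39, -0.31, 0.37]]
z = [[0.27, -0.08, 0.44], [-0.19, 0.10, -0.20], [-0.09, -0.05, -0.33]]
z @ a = [[0.05, -0.04, 0.05],[0.01, -0.02, 0.01],[-0.09, 0.09, -0.10]]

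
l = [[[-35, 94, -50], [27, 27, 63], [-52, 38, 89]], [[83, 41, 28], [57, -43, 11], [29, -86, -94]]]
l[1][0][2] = 28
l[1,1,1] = -43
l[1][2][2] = -94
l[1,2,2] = -94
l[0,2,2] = 89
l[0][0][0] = -35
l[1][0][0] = 83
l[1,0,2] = 28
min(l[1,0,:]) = 28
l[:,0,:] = [[-35, 94, -50], [83, 41, 28]]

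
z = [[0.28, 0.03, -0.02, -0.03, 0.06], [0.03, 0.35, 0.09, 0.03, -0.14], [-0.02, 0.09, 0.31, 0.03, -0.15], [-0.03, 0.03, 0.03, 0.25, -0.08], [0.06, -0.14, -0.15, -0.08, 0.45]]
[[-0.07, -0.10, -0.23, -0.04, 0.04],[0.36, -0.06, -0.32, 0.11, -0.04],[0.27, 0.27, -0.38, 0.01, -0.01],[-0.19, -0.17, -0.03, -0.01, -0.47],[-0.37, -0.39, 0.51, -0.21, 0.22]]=z @ [[-0.28, -0.14, -1.03, -0.11, -0.09], [0.79, -0.64, -0.24, 0.2, 0.10], [0.44, 0.65, -0.79, -0.26, 0.24], [-1.13, -1.04, 0.17, -0.19, -1.84], [-0.6, -1.01, 0.96, -0.50, 0.28]]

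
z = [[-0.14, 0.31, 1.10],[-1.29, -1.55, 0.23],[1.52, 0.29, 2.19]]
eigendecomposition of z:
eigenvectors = [[0.35+0.00j, (0.3+0.18j), (0.3-0.18j)],[(-0.06+0j), -0.93+0.00j, -0.93-0.00j],[0.93+0.00j, -0.05-0.09j, (-0.05+0.09j)]]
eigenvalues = [(2.74+0j), (-1.12+0.27j), (-1.12-0.27j)]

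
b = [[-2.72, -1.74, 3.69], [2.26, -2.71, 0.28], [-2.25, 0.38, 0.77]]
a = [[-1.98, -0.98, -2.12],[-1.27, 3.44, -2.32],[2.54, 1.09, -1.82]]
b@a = [[16.97, 0.7, 3.09], [-0.32, -11.23, 0.99], [5.93, 4.35, 2.49]]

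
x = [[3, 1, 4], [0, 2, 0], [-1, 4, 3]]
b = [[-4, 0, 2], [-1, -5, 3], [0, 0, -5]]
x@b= [[-13, -5, -11], [-2, -10, 6], [0, -20, -5]]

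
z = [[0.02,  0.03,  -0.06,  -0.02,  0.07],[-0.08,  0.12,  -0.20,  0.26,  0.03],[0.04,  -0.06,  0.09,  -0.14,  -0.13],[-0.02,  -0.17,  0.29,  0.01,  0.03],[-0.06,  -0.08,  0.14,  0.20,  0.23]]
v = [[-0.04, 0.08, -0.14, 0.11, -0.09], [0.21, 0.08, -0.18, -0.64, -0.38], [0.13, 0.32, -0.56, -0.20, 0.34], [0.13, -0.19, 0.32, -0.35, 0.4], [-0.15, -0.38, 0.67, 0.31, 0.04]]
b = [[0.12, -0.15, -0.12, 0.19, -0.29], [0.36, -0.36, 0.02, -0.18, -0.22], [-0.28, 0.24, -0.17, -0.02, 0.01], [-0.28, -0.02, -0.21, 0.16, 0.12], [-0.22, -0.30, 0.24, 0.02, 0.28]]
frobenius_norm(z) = 0.65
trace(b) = 0.03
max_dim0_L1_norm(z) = 0.78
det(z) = 0.00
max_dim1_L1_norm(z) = 0.71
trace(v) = -0.83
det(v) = 0.00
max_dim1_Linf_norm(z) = 0.29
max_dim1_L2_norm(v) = 0.84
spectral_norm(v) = 1.20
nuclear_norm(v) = 2.61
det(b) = -0.00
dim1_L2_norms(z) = [0.1, 0.36, 0.22, 0.34, 0.35]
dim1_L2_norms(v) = [0.22, 0.8, 0.77, 0.66, 0.84]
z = b @ v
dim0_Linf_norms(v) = [0.21, 0.38, 0.67, 0.64, 0.4]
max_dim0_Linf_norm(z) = 0.29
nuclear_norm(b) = 2.03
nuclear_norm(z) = 1.05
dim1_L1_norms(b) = [0.87, 1.14, 0.72, 0.79, 1.06]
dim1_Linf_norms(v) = [0.14, 0.64, 0.56, 0.4, 0.67]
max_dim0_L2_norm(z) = 0.39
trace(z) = 0.47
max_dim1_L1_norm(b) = 1.14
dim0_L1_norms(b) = [1.26, 1.07, 0.76, 0.57, 0.92]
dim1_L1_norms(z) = [0.2, 0.69, 0.46, 0.52, 0.71]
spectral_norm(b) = 0.77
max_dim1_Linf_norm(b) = 0.36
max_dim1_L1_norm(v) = 1.55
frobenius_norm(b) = 1.06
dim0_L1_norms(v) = [0.66, 1.05, 1.87, 1.61, 1.25]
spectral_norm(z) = 0.48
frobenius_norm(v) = 1.56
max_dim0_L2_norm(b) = 0.59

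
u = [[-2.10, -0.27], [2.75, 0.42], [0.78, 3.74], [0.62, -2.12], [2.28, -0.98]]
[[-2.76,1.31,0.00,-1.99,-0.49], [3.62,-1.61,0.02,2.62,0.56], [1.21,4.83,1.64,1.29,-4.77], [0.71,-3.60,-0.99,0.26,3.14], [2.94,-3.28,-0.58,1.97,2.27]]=u @ [[1.31,-0.81,-0.06,0.93,0.41], [0.05,1.46,0.45,0.15,-1.36]]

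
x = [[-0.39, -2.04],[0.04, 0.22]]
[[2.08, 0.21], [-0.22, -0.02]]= x @ [[-0.09, -1.0], [-1.0, 0.09]]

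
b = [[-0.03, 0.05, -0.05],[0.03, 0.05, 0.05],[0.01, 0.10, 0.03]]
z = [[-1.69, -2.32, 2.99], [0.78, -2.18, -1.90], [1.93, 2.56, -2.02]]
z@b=[[0.01,0.1,0.06],[-0.11,-0.26,-0.2],[-0.0,0.02,-0.03]]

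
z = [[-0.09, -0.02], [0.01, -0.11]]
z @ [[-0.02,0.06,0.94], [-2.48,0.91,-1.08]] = [[0.05, -0.02, -0.06], [0.27, -0.1, 0.13]]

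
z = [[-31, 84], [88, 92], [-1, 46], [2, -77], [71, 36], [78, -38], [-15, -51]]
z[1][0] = 88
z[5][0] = 78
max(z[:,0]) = 88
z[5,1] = -38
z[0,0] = -31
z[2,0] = -1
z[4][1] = 36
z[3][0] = 2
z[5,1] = -38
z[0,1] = 84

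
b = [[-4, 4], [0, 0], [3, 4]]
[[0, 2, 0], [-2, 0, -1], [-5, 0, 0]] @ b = [[0, 0], [5, -12], [20, -20]]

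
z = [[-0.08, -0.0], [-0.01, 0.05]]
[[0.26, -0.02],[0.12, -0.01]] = z@[[-3.2, 0.21], [1.86, -0.12]]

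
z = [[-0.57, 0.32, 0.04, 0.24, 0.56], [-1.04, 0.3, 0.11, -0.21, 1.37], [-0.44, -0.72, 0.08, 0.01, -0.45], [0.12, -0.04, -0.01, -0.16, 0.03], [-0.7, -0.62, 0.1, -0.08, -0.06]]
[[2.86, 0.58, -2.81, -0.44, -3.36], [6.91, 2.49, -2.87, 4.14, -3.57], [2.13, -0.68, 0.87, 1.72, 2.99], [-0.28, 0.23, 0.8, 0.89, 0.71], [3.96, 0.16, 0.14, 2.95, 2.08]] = z @ [[-5.53, -3.99, 4.31, -0.13, -0.45], [0.55, 5.27, -5.95, -4.37, -1.99], [2.24, -0.67, -3.27, 0.27, -0.51], [-2.64, -6.33, 0.44, -3.95, -4.84], [0.14, -3.28, 2.81, 3.25, -3.21]]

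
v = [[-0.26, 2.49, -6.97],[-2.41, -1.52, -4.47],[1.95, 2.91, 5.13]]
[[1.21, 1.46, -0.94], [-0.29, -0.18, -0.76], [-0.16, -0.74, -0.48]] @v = [[-5.67,-1.94,-19.78], [-0.97,-2.66,-1.07], [0.89,-0.67,1.96]]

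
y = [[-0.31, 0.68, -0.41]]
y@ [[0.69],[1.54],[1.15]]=[[0.36]]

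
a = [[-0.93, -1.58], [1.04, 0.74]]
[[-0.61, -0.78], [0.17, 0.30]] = a@[[-0.19, -0.10],[0.50, 0.55]]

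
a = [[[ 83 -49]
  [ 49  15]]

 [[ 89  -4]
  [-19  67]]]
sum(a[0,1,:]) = 64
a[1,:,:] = [[89, -4], [-19, 67]]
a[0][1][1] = 15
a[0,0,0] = 83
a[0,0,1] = -49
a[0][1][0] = 49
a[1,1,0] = -19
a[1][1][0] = -19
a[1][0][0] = 89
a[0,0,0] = 83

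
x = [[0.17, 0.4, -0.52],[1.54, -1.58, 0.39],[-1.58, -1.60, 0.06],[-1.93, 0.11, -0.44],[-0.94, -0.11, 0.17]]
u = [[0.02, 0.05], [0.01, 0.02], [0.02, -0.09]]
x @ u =[[-0.00, 0.06], [0.02, 0.01], [-0.05, -0.12], [-0.05, -0.05], [-0.02, -0.06]]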